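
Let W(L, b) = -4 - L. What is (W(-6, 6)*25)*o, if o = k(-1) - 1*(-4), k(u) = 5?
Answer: 450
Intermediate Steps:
o = 9 (o = 5 - 1*(-4) = 5 + 4 = 9)
(W(-6, 6)*25)*o = ((-4 - 1*(-6))*25)*9 = ((-4 + 6)*25)*9 = (2*25)*9 = 50*9 = 450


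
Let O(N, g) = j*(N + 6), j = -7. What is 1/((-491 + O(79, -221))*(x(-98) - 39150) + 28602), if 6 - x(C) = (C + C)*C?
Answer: 1/63398874 ≈ 1.5773e-8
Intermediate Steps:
x(C) = 6 - 2*C² (x(C) = 6 - (C + C)*C = 6 - 2*C*C = 6 - 2*C²)
O(N, g) = -42 - 7*N (O(N, g) = -7*(N + 6) = -7*(6 + N) = -42 - 7*N)
1/((-491 + O(79, -221))*(x(-98) - 39150) + 28602) = 1/((-491 + (-42 - 7*79))*((6 - 2*(-98)²) - 39150) + 28602) = 1/((-491 + (-42 - 553))*((6 - 2*9604) - 39150) + 28602) = 1/((-491 - 595)*((6 - 19208) - 39150) + 28602) = 1/(-1086*(-19202 - 39150) + 28602) = 1/(-1086*(-58352) + 28602) = 1/(63370272 + 28602) = 1/63398874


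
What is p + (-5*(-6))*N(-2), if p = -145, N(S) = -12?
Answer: -505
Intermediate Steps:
p + (-5*(-6))*N(-2) = -145 - 5*(-6)*(-12) = -145 + 30*(-12) = -145 - 360 = -505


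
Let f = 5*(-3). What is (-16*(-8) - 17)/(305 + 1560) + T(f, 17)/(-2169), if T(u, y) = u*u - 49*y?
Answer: 1374679/4045185 ≈ 0.33983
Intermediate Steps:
f = -15
T(u, y) = u**2 - 49*y
(-16*(-8) - 17)/(305 + 1560) + T(f, 17)/(-2169) = (-16*(-8) - 17)/(305 + 1560) + ((-15)**2 - 49*17)/(-2169) = (128 - 17)/1865 + (225 - 833)*(-1/2169) = 111*(1/1865) - 608*(-1/2169) = 111/1865 + 608/2169 = 1374679/4045185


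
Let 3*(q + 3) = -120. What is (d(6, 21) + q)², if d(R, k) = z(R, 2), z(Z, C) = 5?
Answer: 1444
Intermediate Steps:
d(R, k) = 5
q = -43 (q = -3 + (⅓)*(-120) = -3 - 40 = -43)
(d(6, 21) + q)² = (5 - 43)² = (-38)² = 1444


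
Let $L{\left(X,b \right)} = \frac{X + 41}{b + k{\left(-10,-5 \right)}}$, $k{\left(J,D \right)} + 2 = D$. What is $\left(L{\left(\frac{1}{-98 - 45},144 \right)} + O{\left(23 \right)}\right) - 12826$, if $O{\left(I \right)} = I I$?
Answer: $- \frac{240904665}{19591} \approx -12297.0$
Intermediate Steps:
$k{\left(J,D \right)} = -2 + D$
$L{\left(X,b \right)} = \frac{41 + X}{-7 + b}$ ($L{\left(X,b \right)} = \frac{X + 41}{b - 7} = \frac{41 + X}{b - 7} = \frac{41 + X}{-7 + b}$)
$O{\left(I \right)} = I^{2}$
$\left(L{\left(\frac{1}{-98 - 45},144 \right)} + O{\left(23 \right)}\right) - 12826 = \left(\frac{41 + \frac{1}{-98 - 45}}{-7 + 144} + 23^{2}\right) - 12826 = \left(\frac{41 + \frac{1}{-143}}{137} + 529\right) + \left(-13983 + 1157\right) = \left(\frac{41 - \frac{1}{143}}{137} + 529\right) - 12826 = \left(\frac{1}{137} \cdot \frac{5862}{143} + 529\right) - 12826 = \left(\frac{5862}{19591} + 529\right) - 12826 = \frac{10369501}{19591} - 12826 = - \frac{240904665}{19591}$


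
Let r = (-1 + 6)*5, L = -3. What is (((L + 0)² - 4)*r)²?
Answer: 15625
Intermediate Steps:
r = 25 (r = 5*5 = 25)
(((L + 0)² - 4)*r)² = (((-3 + 0)² - 4)*25)² = (((-3)² - 4)*25)² = ((9 - 4)*25)² = (5*25)² = 125² = 15625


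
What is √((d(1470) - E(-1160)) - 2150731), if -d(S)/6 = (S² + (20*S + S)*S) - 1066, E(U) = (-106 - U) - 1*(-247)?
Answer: 18*I*√886989 ≈ 16952.0*I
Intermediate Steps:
E(U) = 141 - U (E(U) = (-106 - U) + 247 = 141 - U)
d(S) = 6396 - 132*S² (d(S) = -6*((S² + (20*S + S)*S) - 1066) = -6*((S² + (21*S)*S) - 1066) = -6*((S² + 21*S²) - 1066) = -6*(22*S² - 1066) = -6*(-1066 + 22*S²) = 6396 - 132*S²)
√((d(1470) - E(-1160)) - 2150731) = √(((6396 - 132*1470²) - (141 - 1*(-1160))) - 2150731) = √(((6396 - 132*2160900) - (141 + 1160)) - 2150731) = √(((6396 - 285238800) - 1*1301) - 2150731) = √((-285232404 - 1301) - 2150731) = √(-285233705 - 2150731) = √(-287384436) = 18*I*√886989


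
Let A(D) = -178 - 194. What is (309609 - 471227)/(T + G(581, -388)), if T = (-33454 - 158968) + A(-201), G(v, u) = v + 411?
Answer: 80809/95901 ≈ 0.84263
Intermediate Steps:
A(D) = -372
G(v, u) = 411 + v
T = -192794 (T = (-33454 - 158968) - 372 = -192422 - 372 = -192794)
(309609 - 471227)/(T + G(581, -388)) = (309609 - 471227)/(-192794 + (411 + 581)) = -161618/(-192794 + 992) = -161618/(-191802) = -161618*(-1/191802) = 80809/95901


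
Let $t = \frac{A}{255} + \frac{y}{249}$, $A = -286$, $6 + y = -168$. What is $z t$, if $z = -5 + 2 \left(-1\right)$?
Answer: $\frac{269696}{21165} \approx 12.743$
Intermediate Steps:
$y = -174$ ($y = -6 - 168 = -174$)
$t = - \frac{38528}{21165}$ ($t = - \frac{286}{255} - \frac{174}{249} = \left(-286\right) \frac{1}{255} - \frac{58}{83} = - \frac{286}{255} - \frac{58}{83} = - \frac{38528}{21165} \approx -1.8204$)
$z = -7$ ($z = -5 - 2 = -7$)
$z t = \left(-7\right) \left(- \frac{38528}{21165}\right) = \frac{269696}{21165}$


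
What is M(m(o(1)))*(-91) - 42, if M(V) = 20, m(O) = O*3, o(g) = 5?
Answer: -1862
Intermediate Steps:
m(O) = 3*O
M(m(o(1)))*(-91) - 42 = 20*(-91) - 42 = -1820 - 42 = -1862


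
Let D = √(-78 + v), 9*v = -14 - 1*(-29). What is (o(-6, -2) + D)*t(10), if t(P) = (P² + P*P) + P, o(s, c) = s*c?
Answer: 2520 + 70*I*√687 ≈ 2520.0 + 1834.7*I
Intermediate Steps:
v = 5/3 (v = (-14 - 1*(-29))/9 = (-14 + 29)/9 = (⅑)*15 = 5/3 ≈ 1.6667)
o(s, c) = c*s
t(P) = P + 2*P² (t(P) = (P² + P²) + P = 2*P² + P = P + 2*P²)
D = I*√687/3 (D = √(-78 + 5/3) = √(-229/3) = I*√687/3 ≈ 8.7369*I)
(o(-6, -2) + D)*t(10) = (-2*(-6) + I*√687/3)*(10*(1 + 2*10)) = (12 + I*√687/3)*(10*(1 + 20)) = (12 + I*√687/3)*(10*21) = (12 + I*√687/3)*210 = 2520 + 70*I*√687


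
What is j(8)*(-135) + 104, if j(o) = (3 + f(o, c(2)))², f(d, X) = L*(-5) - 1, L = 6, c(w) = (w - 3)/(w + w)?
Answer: -105736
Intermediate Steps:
c(w) = (-3 + w)/(2*w) (c(w) = (-3 + w)/((2*w)) = (-3 + w)*(1/(2*w)) = (-3 + w)/(2*w))
f(d, X) = -31 (f(d, X) = 6*(-5) - 1 = -30 - 1 = -31)
j(o) = 784 (j(o) = (3 - 31)² = (-28)² = 784)
j(8)*(-135) + 104 = 784*(-135) + 104 = -105840 + 104 = -105736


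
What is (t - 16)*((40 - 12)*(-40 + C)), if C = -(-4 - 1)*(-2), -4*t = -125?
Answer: -21350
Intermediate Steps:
t = 125/4 (t = -¼*(-125) = 125/4 ≈ 31.250)
C = -10 (C = -(-5)*(-2) = -1*10 = -10)
(t - 16)*((40 - 12)*(-40 + C)) = (125/4 - 16)*((40 - 12)*(-40 - 10)) = 61*(28*(-50))/4 = (61/4)*(-1400) = -21350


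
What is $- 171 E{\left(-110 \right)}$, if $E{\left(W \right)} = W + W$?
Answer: $37620$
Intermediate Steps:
$E{\left(W \right)} = 2 W$
$- 171 E{\left(-110 \right)} = - 171 \cdot 2 \left(-110\right) = \left(-171\right) \left(-220\right) = 37620$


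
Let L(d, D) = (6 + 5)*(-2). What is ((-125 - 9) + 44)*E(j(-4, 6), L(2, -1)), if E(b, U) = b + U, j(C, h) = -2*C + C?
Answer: 1620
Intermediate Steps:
L(d, D) = -22 (L(d, D) = 11*(-2) = -22)
j(C, h) = -C
E(b, U) = U + b
((-125 - 9) + 44)*E(j(-4, 6), L(2, -1)) = ((-125 - 9) + 44)*(-22 - 1*(-4)) = (-134 + 44)*(-22 + 4) = -90*(-18) = 1620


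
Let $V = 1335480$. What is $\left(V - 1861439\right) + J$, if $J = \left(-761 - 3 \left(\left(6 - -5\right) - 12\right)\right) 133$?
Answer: $-626773$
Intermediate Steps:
$J = -100814$ ($J = \left(-761 - 3 \left(\left(6 + 5\right) - 12\right)\right) 133 = \left(-761 - 3 \left(11 - 12\right)\right) 133 = \left(-761 - -3\right) 133 = \left(-761 + 3\right) 133 = \left(-758\right) 133 = -100814$)
$\left(V - 1861439\right) + J = \left(1335480 - 1861439\right) - 100814 = -525959 - 100814 = -626773$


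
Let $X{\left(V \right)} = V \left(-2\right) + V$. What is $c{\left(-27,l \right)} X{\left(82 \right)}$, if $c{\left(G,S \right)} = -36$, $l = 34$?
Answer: $2952$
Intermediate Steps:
$X{\left(V \right)} = - V$ ($X{\left(V \right)} = - 2 V + V = - V$)
$c{\left(-27,l \right)} X{\left(82 \right)} = - 36 \left(\left(-1\right) 82\right) = \left(-36\right) \left(-82\right) = 2952$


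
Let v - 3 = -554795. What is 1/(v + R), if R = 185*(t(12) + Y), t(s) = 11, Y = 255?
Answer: -1/505582 ≈ -1.9779e-6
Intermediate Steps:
v = -554792 (v = 3 - 554795 = -554792)
R = 49210 (R = 185*(11 + 255) = 185*266 = 49210)
1/(v + R) = 1/(-554792 + 49210) = 1/(-505582) = -1/505582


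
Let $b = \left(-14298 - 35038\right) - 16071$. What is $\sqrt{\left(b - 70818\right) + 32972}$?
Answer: $i \sqrt{103253} \approx 321.33 i$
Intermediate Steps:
$b = -65407$ ($b = \left(-14298 - 35038\right) - 16071 = -49336 - 16071 = -65407$)
$\sqrt{\left(b - 70818\right) + 32972} = \sqrt{\left(-65407 - 70818\right) + 32972} = \sqrt{-136225 + 32972} = \sqrt{-103253} = i \sqrt{103253}$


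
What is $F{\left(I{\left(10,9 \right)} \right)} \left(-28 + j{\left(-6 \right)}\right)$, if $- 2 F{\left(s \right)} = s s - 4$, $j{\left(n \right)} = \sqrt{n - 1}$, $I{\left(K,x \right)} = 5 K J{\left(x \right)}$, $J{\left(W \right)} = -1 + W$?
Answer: $2239944 - 79998 i \sqrt{7} \approx 2.2399 \cdot 10^{6} - 2.1165 \cdot 10^{5} i$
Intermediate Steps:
$I{\left(K,x \right)} = 5 K \left(-1 + x\right)$
$j{\left(n \right)} = \sqrt{-1 + n}$
$F{\left(s \right)} = 2 - \frac{s^{2}}{2}$ ($F{\left(s \right)} = - \frac{s s - 4}{2} = - \frac{s^{2} - 4}{2} = - \frac{-4 + s^{2}}{2} = 2 - \frac{s^{2}}{2}$)
$F{\left(I{\left(10,9 \right)} \right)} \left(-28 + j{\left(-6 \right)}\right) = \left(2 - \frac{\left(5 \cdot 10 \left(-1 + 9\right)\right)^{2}}{2}\right) \left(-28 + \sqrt{-1 - 6}\right) = \left(2 - \frac{\left(5 \cdot 10 \cdot 8\right)^{2}}{2}\right) \left(-28 + \sqrt{-7}\right) = \left(2 - \frac{400^{2}}{2}\right) \left(-28 + i \sqrt{7}\right) = \left(2 - 80000\right) \left(-28 + i \sqrt{7}\right) = - 79998 \left(-28 + i \sqrt{7}\right) = 2239944 - 79998 i \sqrt{7}$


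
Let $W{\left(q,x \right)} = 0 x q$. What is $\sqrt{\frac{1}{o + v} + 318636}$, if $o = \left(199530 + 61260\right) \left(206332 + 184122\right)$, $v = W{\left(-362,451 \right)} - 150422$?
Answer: $\frac{\sqrt{3303810885069019215371293822}}{101826348238} \approx 564.48$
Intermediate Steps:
$W{\left(q,x \right)} = 0$ ($W{\left(q,x \right)} = 0 q = 0$)
$v = -150422$ ($v = 0 - 150422 = -150422$)
$o = 101826498660$ ($o = 260790 \cdot 390454 = 101826498660$)
$\sqrt{\frac{1}{o + v} + 318636} = \sqrt{\frac{1}{101826498660 - 150422} + 318636} = \sqrt{\frac{1}{101826348238} + 318636} = \sqrt{\frac{32445540297163369}{101826348238}} = \frac{\sqrt{3303810885069019215371293822}}{101826348238}$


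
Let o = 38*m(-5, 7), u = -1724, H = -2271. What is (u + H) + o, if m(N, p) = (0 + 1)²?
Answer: -3957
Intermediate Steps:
m(N, p) = 1 (m(N, p) = 1² = 1)
o = 38 (o = 38*1 = 38)
(u + H) + o = (-1724 - 2271) + 38 = -3995 + 38 = -3957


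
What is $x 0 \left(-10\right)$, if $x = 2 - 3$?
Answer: $0$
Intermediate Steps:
$x = -1$
$x 0 \left(-10\right) = \left(-1\right) 0 \left(-10\right) = 0 \left(-10\right) = 0$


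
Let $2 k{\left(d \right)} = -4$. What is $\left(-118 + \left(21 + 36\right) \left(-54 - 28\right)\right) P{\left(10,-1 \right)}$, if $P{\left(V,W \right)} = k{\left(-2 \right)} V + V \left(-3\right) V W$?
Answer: $-1341760$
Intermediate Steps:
$k{\left(d \right)} = -2$ ($k{\left(d \right)} = \frac{1}{2} \left(-4\right) = -2$)
$P{\left(V,W \right)} = - 2 V - 3 W V^{2}$ ($P{\left(V,W \right)} = - 2 V + V \left(-3\right) V W = - 2 V + - 3 V V W = - 2 V + - 3 V^{2} W = - 2 V - 3 W V^{2}$)
$\left(-118 + \left(21 + 36\right) \left(-54 - 28\right)\right) P{\left(10,-1 \right)} = \left(-118 + \left(21 + 36\right) \left(-54 - 28\right)\right) \left(\left(-1\right) 10 \left(2 + 3 \cdot 10 \left(-1\right)\right)\right) = \left(-118 + 57 \left(-82\right)\right) \left(\left(-1\right) 10 \left(2 - 30\right)\right) = \left(-118 - 4674\right) \left(\left(-1\right) 10 \left(-28\right)\right) = \left(-4792\right) 280 = -1341760$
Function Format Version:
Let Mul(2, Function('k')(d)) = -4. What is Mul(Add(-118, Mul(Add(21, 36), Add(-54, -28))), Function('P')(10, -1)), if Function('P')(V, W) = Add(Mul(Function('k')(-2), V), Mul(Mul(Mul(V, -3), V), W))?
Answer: -1341760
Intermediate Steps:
Function('k')(d) = -2 (Function('k')(d) = Mul(Rational(1, 2), -4) = -2)
Function('P')(V, W) = Add(Mul(-2, V), Mul(-3, W, Pow(V, 2))) (Function('P')(V, W) = Add(Mul(-2, V), Mul(Mul(Mul(V, -3), V), W)) = Add(Mul(-2, V), Mul(Mul(Mul(-3, V), V), W)) = Add(Mul(-2, V), Mul(Mul(-3, Pow(V, 2)), W)) = Add(Mul(-2, V), Mul(-3, W, Pow(V, 2))))
Mul(Add(-118, Mul(Add(21, 36), Add(-54, -28))), Function('P')(10, -1)) = Mul(Add(-118, Mul(Add(21, 36), Add(-54, -28))), Mul(-1, 10, Add(2, Mul(3, 10, -1)))) = Mul(Add(-118, Mul(57, -82)), Mul(-1, 10, Add(2, -30))) = Mul(Add(-118, -4674), Mul(-1, 10, -28)) = Mul(-4792, 280) = -1341760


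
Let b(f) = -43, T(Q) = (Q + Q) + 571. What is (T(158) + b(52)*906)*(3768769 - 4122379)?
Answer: 13462286310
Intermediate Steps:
T(Q) = 571 + 2*Q (T(Q) = 2*Q + 571 = 571 + 2*Q)
(T(158) + b(52)*906)*(3768769 - 4122379) = ((571 + 2*158) - 43*906)*(3768769 - 4122379) = ((571 + 316) - 38958)*(-353610) = (887 - 38958)*(-353610) = -38071*(-353610) = 13462286310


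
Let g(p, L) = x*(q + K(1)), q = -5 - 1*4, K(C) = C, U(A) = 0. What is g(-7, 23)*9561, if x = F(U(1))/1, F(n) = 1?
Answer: -76488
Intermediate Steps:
x = 1 (x = 1/1 = 1*1 = 1)
q = -9 (q = -5 - 4 = -9)
g(p, L) = -8 (g(p, L) = 1*(-9 + 1) = 1*(-8) = -8)
g(-7, 23)*9561 = -8*9561 = -76488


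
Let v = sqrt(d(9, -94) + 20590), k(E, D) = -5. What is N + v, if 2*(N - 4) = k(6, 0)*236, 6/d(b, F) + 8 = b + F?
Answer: -586 + 4*sqrt(1236683)/31 ≈ -442.51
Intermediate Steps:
d(b, F) = 6/(-8 + F + b) (d(b, F) = 6/(-8 + (b + F)) = 6/(-8 + (F + b)) = 6/(-8 + F + b))
v = 4*sqrt(1236683)/31 (v = sqrt(6/(-8 - 94 + 9) + 20590) = sqrt(6/(-93) + 20590) = sqrt(6*(-1/93) + 20590) = sqrt(-2/31 + 20590) = sqrt(638288/31) = 4*sqrt(1236683)/31 ≈ 143.49)
N = -586 (N = 4 + (-5*236)/2 = 4 + (1/2)*(-1180) = 4 - 590 = -586)
N + v = -586 + 4*sqrt(1236683)/31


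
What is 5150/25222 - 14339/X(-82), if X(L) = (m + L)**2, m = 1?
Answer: -163934554/82740771 ≈ -1.9813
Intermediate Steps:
X(L) = (1 + L)**2
5150/25222 - 14339/X(-82) = 5150/25222 - 14339/(1 - 82)**2 = 5150*(1/25222) - 14339/((-81)**2) = 2575/12611 - 14339/6561 = -163934554/82740771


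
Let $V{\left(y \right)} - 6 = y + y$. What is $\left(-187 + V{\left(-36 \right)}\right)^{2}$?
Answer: $64009$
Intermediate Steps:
$V{\left(y \right)} = 6 + 2 y$ ($V{\left(y \right)} = 6 + \left(y + y\right) = 6 + 2 y$)
$\left(-187 + V{\left(-36 \right)}\right)^{2} = \left(-187 + \left(6 + 2 \left(-36\right)\right)\right)^{2} = \left(-187 + \left(6 - 72\right)\right)^{2} = \left(-187 - 66\right)^{2} = \left(-253\right)^{2} = 64009$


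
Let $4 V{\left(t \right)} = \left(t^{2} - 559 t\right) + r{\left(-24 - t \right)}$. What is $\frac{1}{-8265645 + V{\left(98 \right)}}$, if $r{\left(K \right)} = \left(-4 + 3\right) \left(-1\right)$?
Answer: $- \frac{4}{33107757} \approx -1.2082 \cdot 10^{-7}$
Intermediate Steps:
$r{\left(K \right)} = 1$ ($r{\left(K \right)} = \left(-1\right) \left(-1\right) = 1$)
$V{\left(t \right)} = \frac{1}{4} - \frac{559 t}{4} + \frac{t^{2}}{4}$ ($V{\left(t \right)} = \frac{\left(t^{2} - 559 t\right) + 1}{4} = \frac{1 + t^{2} - 559 t}{4} = \frac{1}{4} - \frac{559 t}{4} + \frac{t^{2}}{4}$)
$\frac{1}{-8265645 + V{\left(98 \right)}} = \frac{1}{-8265645 + \left(\frac{1}{4} - \frac{27391}{2} + \frac{98^{2}}{4}\right)} = \frac{1}{-8265645 + \left(\frac{1}{4} - \frac{27391}{2} + \frac{1}{4} \cdot 9604\right)} = \frac{1}{-8265645 + \left(\frac{1}{4} - \frac{27391}{2} + 2401\right)} = \frac{1}{-8265645 - \frac{45177}{4}} = \frac{1}{- \frac{33107757}{4}} = - \frac{4}{33107757}$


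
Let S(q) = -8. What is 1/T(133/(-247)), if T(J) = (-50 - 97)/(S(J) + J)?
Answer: 37/637 ≈ 0.058085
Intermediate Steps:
T(J) = -147/(-8 + J) (T(J) = (-50 - 97)/(-8 + J) = -147/(-8 + J))
1/T(133/(-247)) = 1/(-147/(-8 + 133/(-247))) = 1/(-147/(-8 + 133*(-1/247))) = 1/(-147/(-8 - 7/13)) = 1/(-147/(-111/13)) = 1/(-147*(-13/111)) = 1/(637/37) = 37/637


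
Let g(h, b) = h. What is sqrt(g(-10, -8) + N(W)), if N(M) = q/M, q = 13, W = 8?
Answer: I*sqrt(134)/4 ≈ 2.894*I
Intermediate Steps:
N(M) = 13/M
sqrt(g(-10, -8) + N(W)) = sqrt(-10 + 13/8) = sqrt(-67/8) = I*sqrt(134)/4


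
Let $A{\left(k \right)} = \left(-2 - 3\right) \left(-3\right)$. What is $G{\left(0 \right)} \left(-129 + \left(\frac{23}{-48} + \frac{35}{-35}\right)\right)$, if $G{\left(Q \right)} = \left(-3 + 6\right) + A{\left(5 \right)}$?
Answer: $- \frac{18789}{8} \approx -2348.6$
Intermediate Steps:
$A{\left(k \right)} = 15$ ($A{\left(k \right)} = \left(-5\right) \left(-3\right) = 15$)
$G{\left(Q \right)} = 18$ ($G{\left(Q \right)} = \left(-3 + 6\right) + 15 = 3 + 15 = 18$)
$G{\left(0 \right)} \left(-129 + \left(\frac{23}{-48} + \frac{35}{-35}\right)\right) = 18 \left(-129 + \left(\frac{23}{-48} + \frac{35}{-35}\right)\right) = 18 \left(-129 + \left(23 \left(- \frac{1}{48}\right) + 35 \left(- \frac{1}{35}\right)\right)\right) = 18 \left(-129 - \frac{71}{48}\right) = 18 \left(- \frac{6263}{48}\right) = - \frac{18789}{8}$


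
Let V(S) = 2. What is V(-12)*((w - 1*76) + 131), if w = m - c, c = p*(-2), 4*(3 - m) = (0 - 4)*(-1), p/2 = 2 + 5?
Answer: 170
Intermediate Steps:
p = 14 (p = 2*(2 + 5) = 2*7 = 14)
m = 2 (m = 3 - (0 - 4)*(-1)/4 = 3 - (-1)*(-1) = 3 - ¼*4 = 3 - 1 = 2)
c = -28 (c = 14*(-2) = -28)
w = 30 (w = 2 - 1*(-28) = 2 + 28 = 30)
V(-12)*((w - 1*76) + 131) = 2*((30 - 1*76) + 131) = 2*((30 - 76) + 131) = 2*(-46 + 131) = 2*85 = 170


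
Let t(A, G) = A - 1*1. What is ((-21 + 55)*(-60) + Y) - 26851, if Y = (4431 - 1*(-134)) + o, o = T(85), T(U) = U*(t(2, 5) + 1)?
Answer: -24156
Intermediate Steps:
t(A, G) = -1 + A (t(A, G) = A - 1 = -1 + A)
T(U) = 2*U (T(U) = U*((-1 + 2) + 1) = U*(1 + 1) = U*2 = 2*U)
o = 170 (o = 2*85 = 170)
Y = 4735 (Y = (4431 - 1*(-134)) + 170 = (4431 + 134) + 170 = 4565 + 170 = 4735)
((-21 + 55)*(-60) + Y) - 26851 = ((-21 + 55)*(-60) + 4735) - 26851 = (34*(-60) + 4735) - 26851 = (-2040 + 4735) - 26851 = 2695 - 26851 = -24156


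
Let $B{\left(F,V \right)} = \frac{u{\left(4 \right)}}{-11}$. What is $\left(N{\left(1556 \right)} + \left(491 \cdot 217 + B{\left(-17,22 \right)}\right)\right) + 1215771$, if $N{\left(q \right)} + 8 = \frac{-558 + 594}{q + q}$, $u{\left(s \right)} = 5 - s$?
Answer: $\frac{11316328301}{8558} \approx 1.3223 \cdot 10^{6}$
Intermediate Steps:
$B{\left(F,V \right)} = - \frac{1}{11}$ ($B{\left(F,V \right)} = \frac{5 - 4}{-11} = \left(5 - 4\right) \left(- \frac{1}{11}\right) = 1 \left(- \frac{1}{11}\right) = - \frac{1}{11}$)
$N{\left(q \right)} = -8 + \frac{18}{q}$ ($N{\left(q \right)} = -8 + \frac{-558 + 594}{q + q} = -8 + \frac{36}{2 q} = -8 + 36 \frac{1}{2 q} = -8 + \frac{18}{q}$)
$\left(N{\left(1556 \right)} + \left(491 \cdot 217 + B{\left(-17,22 \right)}\right)\right) + 1215771 = \left(\left(-8 + \frac{18}{1556}\right) + \left(491 \cdot 217 - \frac{1}{11}\right)\right) + 1215771 = \left(\left(-8 + 18 \cdot \frac{1}{1556}\right) + \left(106547 - \frac{1}{11}\right)\right) + 1215771 = \left(\left(-8 + \frac{9}{778}\right) + \frac{1172016}{11}\right) + 1215771 = \left(- \frac{6215}{778} + \frac{1172016}{11}\right) + 1215771 = \frac{911760083}{8558} + 1215771 = \frac{11316328301}{8558}$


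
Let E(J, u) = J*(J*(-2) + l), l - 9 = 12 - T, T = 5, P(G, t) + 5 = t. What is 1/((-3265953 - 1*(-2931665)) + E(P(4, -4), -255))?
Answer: -1/334594 ≈ -2.9887e-6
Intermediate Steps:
P(G, t) = -5 + t
l = 16 (l = 9 + (12 - 1*5) = 9 + (12 - 5) = 9 + 7 = 16)
E(J, u) = J*(16 - 2*J) (E(J, u) = J*(J*(-2) + 16) = J*(-2*J + 16) = J*(16 - 2*J))
1/((-3265953 - 1*(-2931665)) + E(P(4, -4), -255)) = 1/((-3265953 - 1*(-2931665)) + 2*(-5 - 4)*(8 - (-5 - 4))) = 1/((-3265953 + 2931665) + 2*(-9)*(8 - 1*(-9))) = 1/(-334288 + 2*(-9)*(8 + 9)) = 1/(-334288 + 2*(-9)*17) = 1/(-334288 - 306) = 1/(-334594) = -1/334594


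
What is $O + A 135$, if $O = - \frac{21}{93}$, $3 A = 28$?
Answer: $\frac{39053}{31} \approx 1259.8$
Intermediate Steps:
$A = \frac{28}{3}$ ($A = \frac{1}{3} \cdot 28 = \frac{28}{3} \approx 9.3333$)
$O = - \frac{7}{31}$ ($O = \left(-21\right) \frac{1}{93} = - \frac{7}{31} \approx -0.22581$)
$O + A 135 = - \frac{7}{31} + \frac{28}{3} \cdot 135 = - \frac{7}{31} + 1260 = \frac{39053}{31}$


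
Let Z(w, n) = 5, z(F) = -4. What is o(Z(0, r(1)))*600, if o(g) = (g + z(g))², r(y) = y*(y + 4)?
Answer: 600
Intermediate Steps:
r(y) = y*(4 + y)
o(g) = (-4 + g)² (o(g) = (g - 4)² = (-4 + g)²)
o(Z(0, r(1)))*600 = (-4 + 5)²*600 = 1²*600 = 1*600 = 600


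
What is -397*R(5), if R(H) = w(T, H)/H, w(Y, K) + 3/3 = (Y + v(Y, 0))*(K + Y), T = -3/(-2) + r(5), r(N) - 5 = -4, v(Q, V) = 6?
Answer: -99647/20 ≈ -4982.4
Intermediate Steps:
r(N) = 1 (r(N) = 5 - 4 = 1)
T = 5/2 (T = -3/(-2) + 1 = -3*(-½) + 1 = 3/2 + 1 = 5/2 ≈ 2.5000)
w(Y, K) = -1 + (6 + Y)*(K + Y) (w(Y, K) = -1 + (Y + 6)*(K + Y) = -1 + (6 + Y)*(K + Y))
R(H) = (81/4 + 17*H/2)/H (R(H) = (-1 + (5/2)² + 6*H + 6*(5/2) + H*(5/2))/H = (-1 + 25/4 + 6*H + 15 + 5*H/2)/H = (81/4 + 17*H/2)/H)
-397*R(5) = -397*(81 + 34*5)/(4*5) = -397*(81 + 170)/(4*5) = -397*251/(4*5) = -397*251/20 = -99647/20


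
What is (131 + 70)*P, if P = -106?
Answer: -21306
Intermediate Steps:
(131 + 70)*P = (131 + 70)*(-106) = 201*(-106) = -21306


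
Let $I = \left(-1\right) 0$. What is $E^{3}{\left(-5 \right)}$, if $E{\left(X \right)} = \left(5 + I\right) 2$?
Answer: $1000$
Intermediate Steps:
$I = 0$
$E{\left(X \right)} = 10$ ($E{\left(X \right)} = \left(5 + 0\right) 2 = 5 \cdot 2 = 10$)
$E^{3}{\left(-5 \right)} = 10^{3} = 1000$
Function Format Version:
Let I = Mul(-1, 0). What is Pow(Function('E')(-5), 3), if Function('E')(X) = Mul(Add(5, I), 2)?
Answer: 1000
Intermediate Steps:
I = 0
Function('E')(X) = 10 (Function('E')(X) = Mul(Add(5, 0), 2) = Mul(5, 2) = 10)
Pow(Function('E')(-5), 3) = Pow(10, 3) = 1000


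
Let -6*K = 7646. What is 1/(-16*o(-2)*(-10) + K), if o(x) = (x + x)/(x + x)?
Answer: -3/3343 ≈ -0.00089740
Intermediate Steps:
K = -3823/3 (K = -⅙*7646 = -3823/3 ≈ -1274.3)
o(x) = 1 (o(x) = (2*x)/((2*x)) = (2*x)*(1/(2*x)) = 1)
1/(-16*o(-2)*(-10) + K) = 1/(-16*1*(-10) - 3823/3) = 1/(-16*(-10) - 3823/3) = 1/(160 - 3823/3) = 1/(-3343/3) = -3/3343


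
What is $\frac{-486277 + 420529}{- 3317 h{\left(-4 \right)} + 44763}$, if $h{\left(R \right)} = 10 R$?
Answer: $- \frac{65748}{177443} \approx -0.37053$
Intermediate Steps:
$\frac{-486277 + 420529}{- 3317 h{\left(-4 \right)} + 44763} = \frac{-486277 + 420529}{- 3317 \cdot 10 \left(-4\right) + 44763} = - \frac{65748}{\left(-3317\right) \left(-40\right) + 44763} = - \frac{65748}{132680 + 44763} = - \frac{65748}{177443}$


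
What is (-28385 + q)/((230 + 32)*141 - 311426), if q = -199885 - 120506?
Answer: 87194/68621 ≈ 1.2707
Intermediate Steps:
q = -320391
(-28385 + q)/((230 + 32)*141 - 311426) = (-28385 - 320391)/((230 + 32)*141 - 311426) = -348776/(262*141 - 311426) = -348776/(36942 - 311426) = -348776/(-274484) = -348776*(-1/274484) = 87194/68621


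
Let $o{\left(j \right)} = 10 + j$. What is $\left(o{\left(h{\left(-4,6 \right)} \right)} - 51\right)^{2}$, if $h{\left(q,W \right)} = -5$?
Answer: $2116$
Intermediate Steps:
$\left(o{\left(h{\left(-4,6 \right)} \right)} - 51\right)^{2} = \left(\left(10 - 5\right) - 51\right)^{2} = \left(5 - 51\right)^{2} = \left(-46\right)^{2} = 2116$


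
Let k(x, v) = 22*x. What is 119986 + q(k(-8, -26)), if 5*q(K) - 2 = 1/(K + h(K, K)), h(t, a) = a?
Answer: 211176063/1760 ≈ 1.1999e+5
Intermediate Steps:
q(K) = ⅖ + 1/(10*K) (q(K) = ⅖ + 1/(5*(K + K)) = ⅖ + 1/(5*((2*K))) = ⅖ + (1/(2*K))/5 = ⅖ + 1/(10*K))
119986 + q(k(-8, -26)) = 119986 + (1 + 4*(22*(-8)))/(10*((22*(-8)))) = 119986 + (⅒)*(1 + 4*(-176))/(-176) = 119986 + (⅒)*(-1/176)*(1 - 704) = 119986 + (⅒)*(-1/176)*(-703) = 119986 + 703/1760 = 211176063/1760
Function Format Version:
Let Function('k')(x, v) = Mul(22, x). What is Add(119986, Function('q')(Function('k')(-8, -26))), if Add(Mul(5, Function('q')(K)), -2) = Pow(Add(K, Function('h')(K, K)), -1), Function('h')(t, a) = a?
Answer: Rational(211176063, 1760) ≈ 1.1999e+5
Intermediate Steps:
Function('q')(K) = Add(Rational(2, 5), Mul(Rational(1, 10), Pow(K, -1))) (Function('q')(K) = Add(Rational(2, 5), Mul(Rational(1, 5), Pow(Add(K, K), -1))) = Add(Rational(2, 5), Mul(Rational(1, 5), Pow(Mul(2, K), -1))) = Add(Rational(2, 5), Mul(Rational(1, 5), Mul(Rational(1, 2), Pow(K, -1)))) = Add(Rational(2, 5), Mul(Rational(1, 10), Pow(K, -1))))
Add(119986, Function('q')(Function('k')(-8, -26))) = Add(119986, Mul(Rational(1, 10), Pow(Mul(22, -8), -1), Add(1, Mul(4, Mul(22, -8))))) = Add(119986, Mul(Rational(1, 10), Pow(-176, -1), Add(1, Mul(4, -176)))) = Add(119986, Mul(Rational(1, 10), Rational(-1, 176), Add(1, -704))) = Add(119986, Mul(Rational(1, 10), Rational(-1, 176), -703)) = Add(119986, Rational(703, 1760)) = Rational(211176063, 1760)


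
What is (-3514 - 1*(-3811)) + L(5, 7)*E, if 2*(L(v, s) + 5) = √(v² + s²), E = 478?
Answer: -2093 + 239*√74 ≈ -37.044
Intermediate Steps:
L(v, s) = -5 + √(s² + v²)/2 (L(v, s) = -5 + √(v² + s²)/2 = -5 + √(s² + v²)/2)
(-3514 - 1*(-3811)) + L(5, 7)*E = (-3514 - 1*(-3811)) + (-5 + √(7² + 5²)/2)*478 = (-3514 + 3811) + (-5 + √(49 + 25)/2)*478 = 297 + (-5 + √74/2)*478 = 297 + (-2390 + 239*√74) = -2093 + 239*√74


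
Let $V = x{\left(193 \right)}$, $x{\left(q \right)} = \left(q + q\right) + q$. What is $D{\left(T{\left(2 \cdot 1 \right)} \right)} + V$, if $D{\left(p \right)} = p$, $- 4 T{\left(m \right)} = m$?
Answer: $\frac{1157}{2} \approx 578.5$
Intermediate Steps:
$T{\left(m \right)} = - \frac{m}{4}$
$x{\left(q \right)} = 3 q$ ($x{\left(q \right)} = 2 q + q = 3 q$)
$V = 579$ ($V = 3 \cdot 193 = 579$)
$D{\left(T{\left(2 \cdot 1 \right)} \right)} + V = - \frac{2 \cdot 1}{4} + 579 = \left(- \frac{1}{4}\right) 2 + 579 = - \frac{1}{2} + 579 = \frac{1157}{2}$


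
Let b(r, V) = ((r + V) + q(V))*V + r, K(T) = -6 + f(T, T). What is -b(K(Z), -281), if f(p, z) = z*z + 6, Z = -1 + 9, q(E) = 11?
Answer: -57950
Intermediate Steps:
Z = 8
f(p, z) = 6 + z² (f(p, z) = z² + 6 = 6 + z²)
K(T) = T² (K(T) = -6 + (6 + T²) = T²)
b(r, V) = r + V*(11 + V + r) (b(r, V) = ((r + V) + 11)*V + r = ((V + r) + 11)*V + r = (11 + V + r)*V + r = V*(11 + V + r) + r = r + V*(11 + V + r))
-b(K(Z), -281) = -(8² + (-281)² + 11*(-281) - 281*8²) = -(64 + 78961 - 3091 - 281*64) = -(64 + 78961 - 3091 - 17984) = -1*57950 = -57950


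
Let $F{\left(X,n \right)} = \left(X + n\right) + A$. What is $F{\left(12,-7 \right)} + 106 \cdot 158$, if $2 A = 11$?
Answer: $\frac{33517}{2} \approx 16759.0$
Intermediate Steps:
$A = \frac{11}{2}$ ($A = \frac{1}{2} \cdot 11 = \frac{11}{2} \approx 5.5$)
$F{\left(X,n \right)} = \frac{11}{2} + X + n$ ($F{\left(X,n \right)} = \left(X + n\right) + \frac{11}{2} = \frac{11}{2} + X + n$)
$F{\left(12,-7 \right)} + 106 \cdot 158 = \left(\frac{11}{2} + 12 - 7\right) + 106 \cdot 158 = \frac{21}{2} + 16748 = \frac{33517}{2}$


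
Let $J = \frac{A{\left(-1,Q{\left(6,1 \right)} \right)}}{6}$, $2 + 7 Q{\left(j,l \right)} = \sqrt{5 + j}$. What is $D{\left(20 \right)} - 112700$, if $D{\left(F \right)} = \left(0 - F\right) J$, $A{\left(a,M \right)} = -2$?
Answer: $- \frac{338080}{3} \approx -1.1269 \cdot 10^{5}$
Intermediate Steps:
$Q{\left(j,l \right)} = - \frac{2}{7} + \frac{\sqrt{5 + j}}{7}$
$J = - \frac{1}{3}$ ($J = - \frac{2}{6} = \left(-2\right) \frac{1}{6} = - \frac{1}{3} \approx -0.33333$)
$D{\left(F \right)} = \frac{F}{3}$ ($D{\left(F \right)} = \left(0 - F\right) \left(- \frac{1}{3}\right) = - F \left(- \frac{1}{3}\right) = \frac{F}{3}$)
$D{\left(20 \right)} - 112700 = \frac{1}{3} \cdot 20 - 112700 = \frac{20}{3} - 112700 = - \frac{338080}{3}$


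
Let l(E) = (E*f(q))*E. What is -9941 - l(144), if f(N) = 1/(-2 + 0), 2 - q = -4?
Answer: 427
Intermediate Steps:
q = 6 (q = 2 - 1*(-4) = 2 + 4 = 6)
f(N) = -½ (f(N) = 1/(-2) = -½)
l(E) = -E²/2 (l(E) = (E*(-½))*E = (-E/2)*E = -E²/2)
-9941 - l(144) = -9941 - (-1)*144²/2 = -9941 - (-1)*20736/2 = -9941 - 1*(-10368) = -9941 + 10368 = 427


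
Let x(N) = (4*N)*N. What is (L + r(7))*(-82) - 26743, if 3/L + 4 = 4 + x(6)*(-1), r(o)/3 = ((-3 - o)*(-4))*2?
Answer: -1114111/24 ≈ -46421.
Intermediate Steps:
x(N) = 4*N²
r(o) = 72 + 24*o (r(o) = 3*(((-3 - o)*(-4))*2) = 3*((12 + 4*o)*2) = 3*(24 + 8*o) = 72 + 24*o)
L = -1/48 (L = 3/(-4 + (4 + (4*6²)*(-1))) = 3/(-4 + (4 + (4*36)*(-1))) = 3/(-4 + (4 + 144*(-1))) = 3/(-4 + (4 - 144)) = 3/(-4 - 140) = 3/(-144) = 3*(-1/144) = -1/48 ≈ -0.020833)
(L + r(7))*(-82) - 26743 = (-1/48 + (72 + 24*7))*(-82) - 26743 = (-1/48 + (72 + 168))*(-82) - 26743 = (-1/48 + 240)*(-82) - 26743 = (11519/48)*(-82) - 26743 = -472279/24 - 26743 = -1114111/24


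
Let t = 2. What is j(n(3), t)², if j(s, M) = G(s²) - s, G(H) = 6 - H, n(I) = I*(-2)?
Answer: 576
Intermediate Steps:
n(I) = -2*I
j(s, M) = 6 - s - s² (j(s, M) = (6 - s²) - s = 6 - s - s²)
j(n(3), t)² = (6 - (-2)*3 - (-2*3)²)² = (6 - 1*(-6) - 1*(-6)²)² = (6 + 6 - 1*36)² = (6 + 6 - 36)² = (-24)² = 576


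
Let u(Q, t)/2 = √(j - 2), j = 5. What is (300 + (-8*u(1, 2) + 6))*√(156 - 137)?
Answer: -16*√57 + 306*√19 ≈ 1213.0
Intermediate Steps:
u(Q, t) = 2*√3 (u(Q, t) = 2*√(5 - 2) = 2*√3)
(300 + (-8*u(1, 2) + 6))*√(156 - 137) = (300 + (-16*√3 + 6))*√(156 - 137) = (300 + (-16*√3 + 6))*√19 = (300 + (6 - 16*√3))*√19 = (306 - 16*√3)*√19 = √19*(306 - 16*√3)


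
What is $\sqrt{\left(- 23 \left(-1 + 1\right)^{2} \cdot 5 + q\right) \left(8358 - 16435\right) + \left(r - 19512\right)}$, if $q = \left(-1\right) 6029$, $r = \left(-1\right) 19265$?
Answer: $12 \sqrt{337899} \approx 6975.5$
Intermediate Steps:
$r = -19265$
$q = -6029$
$\sqrt{\left(- 23 \left(-1 + 1\right)^{2} \cdot 5 + q\right) \left(8358 - 16435\right) + \left(r - 19512\right)} = \sqrt{\left(- 23 \left(-1 + 1\right)^{2} \cdot 5 - 6029\right) \left(8358 - 16435\right) - 38777} = \sqrt{\left(- 23 \cdot 0^{2} \cdot 5 - 6029\right) \left(-8077\right) - 38777} = \sqrt{\left(\left(-23\right) 0 \cdot 5 - 6029\right) \left(-8077\right) - 38777} = \sqrt{\left(0 \cdot 5 - 6029\right) \left(-8077\right) - 38777} = \sqrt{\left(0 - 6029\right) \left(-8077\right) - 38777} = \sqrt{\left(-6029\right) \left(-8077\right) - 38777} = \sqrt{48696233 - 38777} = \sqrt{48657456} = 12 \sqrt{337899}$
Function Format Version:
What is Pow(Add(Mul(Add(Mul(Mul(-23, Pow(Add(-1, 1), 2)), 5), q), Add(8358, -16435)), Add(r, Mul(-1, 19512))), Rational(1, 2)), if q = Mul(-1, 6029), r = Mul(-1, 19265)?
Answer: Mul(12, Pow(337899, Rational(1, 2))) ≈ 6975.5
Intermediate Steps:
r = -19265
q = -6029
Pow(Add(Mul(Add(Mul(Mul(-23, Pow(Add(-1, 1), 2)), 5), q), Add(8358, -16435)), Add(r, Mul(-1, 19512))), Rational(1, 2)) = Pow(Add(Mul(Add(Mul(Mul(-23, Pow(Add(-1, 1), 2)), 5), -6029), Add(8358, -16435)), Add(-19265, Mul(-1, 19512))), Rational(1, 2)) = Pow(Add(Mul(Add(Mul(Mul(-23, Pow(0, 2)), 5), -6029), -8077), Add(-19265, -19512)), Rational(1, 2)) = Pow(Add(Mul(Add(Mul(Mul(-23, 0), 5), -6029), -8077), -38777), Rational(1, 2)) = Pow(Add(Mul(Add(Mul(0, 5), -6029), -8077), -38777), Rational(1, 2)) = Pow(Add(Mul(Add(0, -6029), -8077), -38777), Rational(1, 2)) = Pow(Add(Mul(-6029, -8077), -38777), Rational(1, 2)) = Pow(Add(48696233, -38777), Rational(1, 2)) = Pow(48657456, Rational(1, 2)) = Mul(12, Pow(337899, Rational(1, 2)))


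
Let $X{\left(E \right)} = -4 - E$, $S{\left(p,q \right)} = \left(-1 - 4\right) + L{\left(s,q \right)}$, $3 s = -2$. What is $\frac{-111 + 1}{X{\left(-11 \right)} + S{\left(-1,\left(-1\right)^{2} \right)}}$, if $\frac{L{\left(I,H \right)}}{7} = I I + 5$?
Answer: $- \frac{990}{361} \approx -2.7424$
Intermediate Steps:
$s = - \frac{2}{3}$ ($s = \frac{1}{3} \left(-2\right) = - \frac{2}{3} \approx -0.66667$)
$L{\left(I,H \right)} = 35 + 7 I^{2}$ ($L{\left(I,H \right)} = 7 \left(I I + 5\right) = 7 \left(I^{2} + 5\right) = 7 \left(5 + I^{2}\right) = 35 + 7 I^{2}$)
$S{\left(p,q \right)} = \frac{298}{9}$ ($S{\left(p,q \right)} = \left(-1 - 4\right) + \left(35 + 7 \left(- \frac{2}{3}\right)^{2}\right) = \left(-1 - 4\right) + \left(35 + 7 \cdot \frac{4}{9}\right) = -5 + \left(35 + \frac{28}{9}\right) = -5 + \frac{343}{9} = \frac{298}{9}$)
$\frac{-111 + 1}{X{\left(-11 \right)} + S{\left(-1,\left(-1\right)^{2} \right)}} = \frac{-111 + 1}{\left(-4 - -11\right) + \frac{298}{9}} = - \frac{110}{\left(-4 + 11\right) + \frac{298}{9}} = - \frac{110}{7 + \frac{298}{9}} = - \frac{110}{\frac{361}{9}} = \left(-110\right) \frac{9}{361} = - \frac{990}{361}$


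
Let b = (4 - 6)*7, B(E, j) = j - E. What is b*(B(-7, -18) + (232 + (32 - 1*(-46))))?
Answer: -4186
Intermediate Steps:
b = -14 (b = -2*7 = -14)
b*(B(-7, -18) + (232 + (32 - 1*(-46)))) = -14*((-18 - 1*(-7)) + (232 + (32 - 1*(-46)))) = -14*((-18 + 7) + (232 + (32 + 46))) = -14*(-11 + (232 + 78)) = -14*(-11 + 310) = -14*299 = -4186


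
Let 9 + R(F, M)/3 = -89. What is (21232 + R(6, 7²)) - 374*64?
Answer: -2998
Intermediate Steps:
R(F, M) = -294 (R(F, M) = -27 + 3*(-89) = -27 - 267 = -294)
(21232 + R(6, 7²)) - 374*64 = (21232 - 294) - 374*64 = 20938 - 23936 = -2998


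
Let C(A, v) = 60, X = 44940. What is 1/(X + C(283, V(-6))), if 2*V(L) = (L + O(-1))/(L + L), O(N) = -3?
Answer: 1/45000 ≈ 2.2222e-5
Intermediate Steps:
V(L) = (-3 + L)/(4*L) (V(L) = ((L - 3)/(L + L))/2 = ((-3 + L)/((2*L)))/2 = ((-3 + L)*(1/(2*L)))/2 = ((-3 + L)/(2*L))/2 = (-3 + L)/(4*L))
1/(X + C(283, V(-6))) = 1/(44940 + 60) = 1/45000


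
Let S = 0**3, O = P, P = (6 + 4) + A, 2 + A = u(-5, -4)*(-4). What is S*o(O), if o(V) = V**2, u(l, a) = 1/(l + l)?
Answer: 0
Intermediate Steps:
u(l, a) = 1/(2*l)
A = -8/5 (A = -2 + ((1/2)/(-5))*(-4) = -2 + ((1/2)*(-1/5))*(-4) = -2 - 1/10*(-4) = -2 + 2/5 = -8/5 ≈ -1.6000)
P = 42/5 (P = (6 + 4) - 8/5 = 10 - 8/5 = 42/5 ≈ 8.4000)
O = 42/5 ≈ 8.4000
S = 0
S*o(O) = 0*(42/5)**2 = 0*(1764/25) = 0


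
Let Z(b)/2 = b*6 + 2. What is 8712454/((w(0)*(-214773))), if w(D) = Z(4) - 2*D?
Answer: -4356227/5584098 ≈ -0.78011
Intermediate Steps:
Z(b) = 4 + 12*b (Z(b) = 2*(b*6 + 2) = 2*(6*b + 2) = 2*(2 + 6*b) = 4 + 12*b)
w(D) = 52 - 2*D (w(D) = (4 + 12*4) - 2*D = (4 + 48) - 2*D = 52 - 2*D)
8712454/((w(0)*(-214773))) = 8712454/(((52 - 2*0)*(-214773))) = 8712454/(((52 + 0)*(-214773))) = 8712454/((52*(-214773))) = 8712454/(-11168196) = 8712454*(-1/11168196) = -4356227/5584098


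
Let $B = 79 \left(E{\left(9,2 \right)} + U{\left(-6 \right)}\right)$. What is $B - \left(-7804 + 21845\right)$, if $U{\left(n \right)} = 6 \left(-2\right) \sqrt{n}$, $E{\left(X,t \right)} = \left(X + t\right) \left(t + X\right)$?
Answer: $-4482 - 948 i \sqrt{6} \approx -4482.0 - 2322.1 i$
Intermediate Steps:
$E{\left(X,t \right)} = \left(X + t\right)^{2}$ ($E{\left(X,t \right)} = \left(X + t\right) \left(X + t\right) = \left(X + t\right)^{2}$)
$U{\left(n \right)} = - 12 \sqrt{n}$
$B = 9559 - 948 i \sqrt{6}$ ($B = 79 \left(\left(9 + 2\right)^{2} - 12 \sqrt{-6}\right) = 79 \left(11^{2} - 12 i \sqrt{6}\right) = 79 \left(121 - 12 i \sqrt{6}\right) = 9559 - 948 i \sqrt{6} \approx 9559.0 - 2322.1 i$)
$B - \left(-7804 + 21845\right) = \left(9559 - 948 i \sqrt{6}\right) - \left(-7804 + 21845\right) = \left(9559 - 948 i \sqrt{6}\right) - 14041 = -4482 - 948 i \sqrt{6}$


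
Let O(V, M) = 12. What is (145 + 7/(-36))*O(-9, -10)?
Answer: 5213/3 ≈ 1737.7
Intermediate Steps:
(145 + 7/(-36))*O(-9, -10) = (145 + 7/(-36))*12 = (145 + 7*(-1/36))*12 = (145 - 7/36)*12 = (5213/36)*12 = 5213/3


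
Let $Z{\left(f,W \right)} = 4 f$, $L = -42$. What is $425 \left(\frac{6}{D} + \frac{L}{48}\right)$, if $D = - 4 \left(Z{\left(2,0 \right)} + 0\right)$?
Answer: $- \frac{7225}{16} \approx -451.56$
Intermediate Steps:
$D = -32$ ($D = - 4 \left(4 \cdot 2 + 0\right) = - 4 \left(8 + 0\right) = \left(-4\right) 8 = -32$)
$425 \left(\frac{6}{D} + \frac{L}{48}\right) = 425 \left(\frac{6}{-32} - \frac{42}{48}\right) = 425 \left(6 \left(- \frac{1}{32}\right) - \frac{7}{8}\right) = 425 \left(- \frac{3}{16} - \frac{7}{8}\right) = 425 \left(- \frac{17}{16}\right) = - \frac{7225}{16}$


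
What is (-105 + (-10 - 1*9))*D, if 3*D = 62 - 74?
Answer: 496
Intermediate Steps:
D = -4 (D = (62 - 74)/3 = (⅓)*(-12) = -4)
(-105 + (-10 - 1*9))*D = (-105 + (-10 - 1*9))*(-4) = (-105 + (-10 - 9))*(-4) = (-105 - 19)*(-4) = -124*(-4) = 496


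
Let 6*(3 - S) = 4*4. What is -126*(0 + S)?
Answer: -42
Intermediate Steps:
S = ⅓ (S = 3 - 2*4/3 = 3 - ⅙*16 = 3 - 8/3 = ⅓ ≈ 0.33333)
-126*(0 + S) = -126*(0 + ⅓) = -126/3 = -126*⅓ = -42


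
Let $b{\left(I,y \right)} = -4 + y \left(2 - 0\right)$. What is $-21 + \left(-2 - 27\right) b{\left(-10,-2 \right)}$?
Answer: $211$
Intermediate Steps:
$b{\left(I,y \right)} = -4 + 2 y$ ($b{\left(I,y \right)} = -4 + y \left(2 + 0\right) = -4 + y 2 = -4 + 2 y$)
$-21 + \left(-2 - 27\right) b{\left(-10,-2 \right)} = -21 + \left(-2 - 27\right) \left(-4 + 2 \left(-2\right)\right) = -21 + \left(-2 - 27\right) \left(-4 - 4\right) = -21 - -232 = -21 + 232 = 211$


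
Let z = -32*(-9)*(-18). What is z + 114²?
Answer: 7812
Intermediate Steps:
z = -5184 (z = 288*(-18) = -5184)
z + 114² = -5184 + 114² = -5184 + 12996 = 7812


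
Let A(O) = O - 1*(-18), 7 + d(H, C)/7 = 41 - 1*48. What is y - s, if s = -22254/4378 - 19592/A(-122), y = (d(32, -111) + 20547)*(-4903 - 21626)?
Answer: -15437686429307/28457 ≈ -5.4249e+8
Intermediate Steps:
d(H, C) = -98 (d(H, C) = -49 + 7*(41 - 1*48) = -49 + 7*(41 - 48) = -49 + 7*(-7) = -49 - 49 = -98)
A(O) = 18 + O (A(O) = O + 18 = 18 + O)
y = -542491521 (y = (-98 + 20547)*(-4903 - 21626) = 20449*(-26529) = -542491521)
s = 5216210/28457 (s = -22254/4378 - 19592/(18 - 122) = -22254*1/4378 - 19592/(-104) = -11127/2189 - 19592*(-1/104) = -11127/2189 + 2449/13 = 5216210/28457 ≈ 183.30)
y - s = -542491521 - 1*5216210/28457 = -542491521 - 5216210/28457 = -15437686429307/28457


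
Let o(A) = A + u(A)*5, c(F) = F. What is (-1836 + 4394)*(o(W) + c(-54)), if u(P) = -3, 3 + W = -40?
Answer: -286496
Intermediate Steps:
W = -43 (W = -3 - 40 = -43)
o(A) = -15 + A (o(A) = A - 3*5 = A - 15 = -15 + A)
(-1836 + 4394)*(o(W) + c(-54)) = (-1836 + 4394)*((-15 - 43) - 54) = 2558*(-58 - 54) = 2558*(-112) = -286496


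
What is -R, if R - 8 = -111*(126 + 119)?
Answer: 27187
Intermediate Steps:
R = -27187 (R = 8 - 111*(126 + 119) = 8 - 111*245 = 8 - 27195 = -27187)
-R = -1*(-27187) = 27187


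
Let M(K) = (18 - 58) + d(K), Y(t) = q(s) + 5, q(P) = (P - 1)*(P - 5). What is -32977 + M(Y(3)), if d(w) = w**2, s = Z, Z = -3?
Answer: -31648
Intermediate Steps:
s = -3
q(P) = (-1 + P)*(-5 + P)
Y(t) = 37 (Y(t) = (5 + (-3)**2 - 6*(-3)) + 5 = (5 + 9 + 18) + 5 = 32 + 5 = 37)
M(K) = -40 + K**2 (M(K) = (18 - 58) + K**2 = -40 + K**2)
-32977 + M(Y(3)) = -32977 + (-40 + 37**2) = -32977 + (-40 + 1369) = -32977 + 1329 = -31648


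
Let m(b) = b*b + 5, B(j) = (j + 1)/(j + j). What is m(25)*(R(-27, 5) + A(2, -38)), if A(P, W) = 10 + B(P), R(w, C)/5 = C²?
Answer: 171045/2 ≈ 85523.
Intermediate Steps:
R(w, C) = 5*C²
B(j) = (1 + j)/(2*j) (B(j) = (1 + j)/((2*j)) = (1 + j)*(1/(2*j)) = (1 + j)/(2*j))
m(b) = 5 + b² (m(b) = b² + 5 = 5 + b²)
A(P, W) = 10 + (1 + P)/(2*P)
m(25)*(R(-27, 5) + A(2, -38)) = (5 + 25²)*(5*5² + (½)*(1 + 21*2)/2) = (5 + 625)*(5*25 + (½)*(½)*(1 + 42)) = 630*(125 + (½)*(½)*43) = 630*(125 + 43/4) = 630*(543/4) = 171045/2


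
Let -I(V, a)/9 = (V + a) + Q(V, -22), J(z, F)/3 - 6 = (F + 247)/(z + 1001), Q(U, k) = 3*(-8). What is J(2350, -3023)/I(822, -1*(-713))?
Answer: -17330/15190083 ≈ -0.0011409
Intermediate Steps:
Q(U, k) = -24
J(z, F) = 18 + 3*(247 + F)/(1001 + z) (J(z, F) = 18 + 3*((F + 247)/(z + 1001)) = 18 + 3*((247 + F)/(1001 + z)) = 18 + 3*(247 + F)/(1001 + z))
I(V, a) = 216 - 9*V - 9*a (I(V, a) = -9*((V + a) - 24) = -9*(-24 + V + a) = 216 - 9*V - 9*a)
J(2350, -3023)/I(822, -1*(-713)) = (3*(6253 - 3023 + 6*2350)/(1001 + 2350))/(216 - 9*822 - (-9)*(-713)) = (3*(6253 - 3023 + 14100)/3351)/(216 - 7398 - 9*713) = (3*(1/3351)*17330)/(216 - 7398 - 6417) = (17330/1117)/(-13599) = (17330/1117)*(-1/13599) = -17330/15190083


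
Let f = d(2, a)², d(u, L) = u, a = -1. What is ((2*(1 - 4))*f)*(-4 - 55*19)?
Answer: 25176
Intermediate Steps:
f = 4 (f = 2² = 4)
((2*(1 - 4))*f)*(-4 - 55*19) = ((2*(1 - 4))*4)*(-4 - 55*19) = ((2*(-3))*4)*(-4 - 1045) = -6*4*(-1049) = -24*(-1049) = 25176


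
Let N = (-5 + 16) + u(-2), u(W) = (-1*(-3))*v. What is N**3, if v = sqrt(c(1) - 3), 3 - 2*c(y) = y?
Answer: 737 + 1035*I*sqrt(2) ≈ 737.0 + 1463.7*I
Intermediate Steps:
c(y) = 3/2 - y/2
v = I*sqrt(2) (v = sqrt((3/2 - 1/2*1) - 3) = sqrt((3/2 - 1/2) - 3) = sqrt(1 - 3) = sqrt(-2) = I*sqrt(2) ≈ 1.4142*I)
u(W) = 3*I*sqrt(2) (u(W) = (-1*(-3))*(I*sqrt(2)) = 3*(I*sqrt(2)) = 3*I*sqrt(2))
N = 11 + 3*I*sqrt(2) (N = (-5 + 16) + 3*I*sqrt(2) = 11 + 3*I*sqrt(2) ≈ 11.0 + 4.2426*I)
N**3 = (11 + 3*I*sqrt(2))**3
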